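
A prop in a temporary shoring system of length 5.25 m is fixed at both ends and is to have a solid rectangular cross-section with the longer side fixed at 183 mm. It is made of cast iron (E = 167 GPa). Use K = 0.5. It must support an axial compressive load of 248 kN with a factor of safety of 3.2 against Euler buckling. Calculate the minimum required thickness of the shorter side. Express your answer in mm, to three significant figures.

Required P_cr = n·P = 3.2 × 248 = 793.6 kN
L_e = K·L = 0.5 × 5.25 = 2.625 m
Required I = P_cr·L_e²/(π²E) = 7.936×10^5 × 2.625² / (π² × 1.67×10^11) = 3.318×10^-6 m⁴
I_req = 3.318×10^6 mm⁴
Rectangle, weak axis: I_min = h·b³/12 with h = 183 mm fixed  ⇒  b = (12I/h)^(1/3) = 60.1 mm

b ≈ 60.1 mm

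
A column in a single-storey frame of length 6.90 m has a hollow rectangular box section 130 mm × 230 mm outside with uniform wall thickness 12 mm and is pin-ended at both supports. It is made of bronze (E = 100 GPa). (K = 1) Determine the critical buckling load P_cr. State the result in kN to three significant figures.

Inner dimensions: h_i = 230 − 2×12 = 206.0 mm, b_i = 130 − 2×12 = 106.0 mm
Weak-axis I_min = (h_o·b_o³ − h_i·b_i³)/12 with b_o = 130, b_i = 106.0 mm (shorter outer/inner sides).
I_min = (230×130³ − 206.0×106.0³)/12 = 2.166×10^7 mm⁴
I = 2.166×10^7 mm⁴ = 2.166×10^-5 m⁴
Effective length L_e = K·L = 1 × 6.90 = 6.900 m
P_cr = π²EI / L_e² = π² × 100×10⁹ × 2.166×10^-5 / 6.900² = 4.491×10^5 N

P_cr ≈ 449 kN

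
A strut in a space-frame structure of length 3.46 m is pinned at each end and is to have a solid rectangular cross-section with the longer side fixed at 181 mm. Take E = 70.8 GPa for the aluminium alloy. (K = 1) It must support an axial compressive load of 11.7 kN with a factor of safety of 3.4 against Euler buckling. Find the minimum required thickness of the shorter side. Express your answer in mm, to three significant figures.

b ≈ 35.6 mm

Required P_cr = n·P = 3.4 × 11.7 = 39.78 kN
L_e = K·L = 1 × 3.46 = 3.460 m
Required I = P_cr·L_e²/(π²E) = 3.978×10^4 × 3.460² / (π² × 7.08×10^10) = 6.815×10^-7 m⁴
I_req = 6.815×10^5 mm⁴
Rectangle, weak axis: I_min = h·b³/12 with h = 181 mm fixed  ⇒  b = (12I/h)^(1/3) = 35.6 mm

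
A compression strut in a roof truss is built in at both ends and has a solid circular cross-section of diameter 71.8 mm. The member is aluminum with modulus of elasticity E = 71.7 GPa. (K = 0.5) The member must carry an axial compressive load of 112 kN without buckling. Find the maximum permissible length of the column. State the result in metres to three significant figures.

I = πd⁴/64 = π×71.8⁴/64 = 1.305×10^6 mm⁴
I = 1.305×10^-6 m⁴
At the buckling limit P_cr = P = 1.120×10^5 N
From P_cr = π²EI/(K·L)²:  L = (1/K)·√(π²EI/P_cr) = (1/0.5)·√(π²×7.17×10^10×1.305×10^-6/1.120×10^5)
L = 5.74 m

L_max ≈ 5.74 m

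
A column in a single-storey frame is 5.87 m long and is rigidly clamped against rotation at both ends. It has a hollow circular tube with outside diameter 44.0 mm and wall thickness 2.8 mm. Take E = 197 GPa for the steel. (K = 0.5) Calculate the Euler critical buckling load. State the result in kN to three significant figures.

P_cr ≈ 17.4 kN

Inner diameter d_i = 44.0 − 2×2.8 = 38.40 mm
I = π(d_o⁴ − d_i⁴)/64 = π(44.0⁴ − 38.40⁴)/64 = 7.725×10^4 mm⁴
I = 7.725×10^4 mm⁴ = 7.725×10^-8 m⁴
Effective length L_e = K·L = 0.5 × 5.87 = 2.935 m
P_cr = π²EI / L_e² = π² × 197×10⁹ × 7.725×10^-8 / 2.935² = 1.744×10^4 N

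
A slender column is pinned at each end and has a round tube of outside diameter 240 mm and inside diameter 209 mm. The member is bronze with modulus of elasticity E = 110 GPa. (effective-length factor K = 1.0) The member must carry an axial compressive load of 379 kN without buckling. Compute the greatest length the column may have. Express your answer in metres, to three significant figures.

d_o = 240 mm, d_i = 209 mm
I = π(d_o⁴ − d_i⁴)/64 = π(240⁴ − 209.0⁴)/64 = 6.920×10^7 mm⁴
I = 6.920×10^-5 m⁴
At the buckling limit P_cr = P = 3.790×10^5 N
From P_cr = π²EI/(K·L)²:  L = (1/K)·√(π²EI/P_cr) = (1/1)·√(π²×1.10×10^11×6.920×10^-5/3.790×10^5)
L = 14.1 m

L_max ≈ 14.1 m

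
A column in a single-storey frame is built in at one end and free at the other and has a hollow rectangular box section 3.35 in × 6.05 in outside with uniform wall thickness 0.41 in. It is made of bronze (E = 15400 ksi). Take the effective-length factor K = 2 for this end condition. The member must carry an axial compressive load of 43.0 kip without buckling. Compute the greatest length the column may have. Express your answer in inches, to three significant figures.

L_max ≈ 103 in

Inner dimensions: h_i = 6.05 − 2×0.41 = 5.230 in, b_i = 3.35 − 2×0.41 = 2.530 in
Weak-axis I_min = (h_o·b_o³ − h_i·b_i³)/12 with b_o = 3.35, b_i = 2.530 in (shorter outer/inner sides).
I_min = (6.05×3.35³ − 5.230×2.530³)/12 = 11.90 in⁴
At the buckling limit P_cr = P = 4.300×10^4 lb
From P_cr = π²EI/(K·L)²:  L = (1/K)·√(π²EI/P_cr) = (1/2)·√(π²×1.54×10^7×11.90/4.300×10^4)
L = 103 in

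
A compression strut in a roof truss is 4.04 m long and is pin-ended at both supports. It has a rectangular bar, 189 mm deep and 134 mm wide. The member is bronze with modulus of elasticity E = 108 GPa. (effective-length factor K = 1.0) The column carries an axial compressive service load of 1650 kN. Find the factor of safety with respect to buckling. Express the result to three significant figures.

Buckling occurs about the weak axis: I_min = h·b³/12 with b = 134 mm (the shorter side).
I_min = 189×134³/12 = 3.790×10^7 mm⁴
I = 3.790×10^7 mm⁴ = 3.790×10^-5 m⁴
Effective length L_e = K·L = 1 × 4.04 = 4.040 m
P_cr = π²EI / L_e² = π² × 108×10⁹ × 3.790×10^-5 / 4.040² = 2.475×10^6 N
Factor of safety n = P_cr / P = 2474.9 / 1650 = 1.50

n ≈ 1.50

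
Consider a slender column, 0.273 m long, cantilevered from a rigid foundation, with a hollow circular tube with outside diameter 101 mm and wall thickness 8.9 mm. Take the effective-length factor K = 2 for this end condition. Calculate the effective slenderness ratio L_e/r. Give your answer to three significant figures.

λ ≈ 16.7

Inner diameter d_i = 101 − 2×8.9 = 83.20 mm
I = π(d_o⁴ − d_i⁴)/64 = π(101⁴ − 83.20⁴)/64 = 2.756×10^6 mm⁴
A = 2.575×10^3 mm²;  r_min = √(I/A) = √(2.756×10^6/2.575×10^3) = 32.71 mm
L_e = K·L = 2 × 0.273 m = 0.5460 m = 546.00 mm
λ = L_e / r_min = 546.00 / 32.71 = 16.7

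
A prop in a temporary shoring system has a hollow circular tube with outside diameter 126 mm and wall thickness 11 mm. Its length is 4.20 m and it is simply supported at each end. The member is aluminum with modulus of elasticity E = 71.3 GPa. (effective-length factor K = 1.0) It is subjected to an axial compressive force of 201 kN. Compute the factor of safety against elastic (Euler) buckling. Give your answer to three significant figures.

n ≈ 1.32

Inner diameter d_i = 126 − 2×11 = 104.0 mm
I = π(d_o⁴ − d_i⁴)/64 = π(126⁴ − 104.0⁴)/64 = 6.630×10^6 mm⁴
I = 6.630×10^6 mm⁴ = 6.630×10^-6 m⁴
Effective length L_e = K·L = 1 × 4.20 = 4.200 m
P_cr = π²EI / L_e² = π² × 71.3×10⁹ × 6.630×10^-6 / 4.200² = 2.645×10^5 N
Factor of safety n = P_cr / P = 264.48 / 201 = 1.32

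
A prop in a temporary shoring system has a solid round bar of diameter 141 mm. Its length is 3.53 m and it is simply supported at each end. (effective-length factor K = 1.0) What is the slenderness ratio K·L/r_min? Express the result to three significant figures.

λ ≈ 100

For a solid circle r = d/4 = 141/4 = 35.25 mm
L_e = K·L = 1 × 3.53 m = 3.530 m = 3530.0 mm
λ = L_e / r_min = 3530.0 / 35.25 = 100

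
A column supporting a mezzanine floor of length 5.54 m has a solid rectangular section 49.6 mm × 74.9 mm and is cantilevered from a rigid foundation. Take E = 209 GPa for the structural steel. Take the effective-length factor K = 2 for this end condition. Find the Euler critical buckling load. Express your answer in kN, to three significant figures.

Buckling occurs about the weak axis: I_min = h·b³/12 with b = 49.6 mm (the shorter side).
I_min = 74.9×49.6³/12 = 7.616×10^5 mm⁴
I = 7.616×10^5 mm⁴ = 7.616×10^-7 m⁴
Effective length L_e = K·L = 2 × 5.54 = 11.08 m
P_cr = π²EI / L_e² = π² × 209×10⁹ × 7.616×10^-7 / 11.08² = 1.280×10^4 N

P_cr ≈ 12.8 kN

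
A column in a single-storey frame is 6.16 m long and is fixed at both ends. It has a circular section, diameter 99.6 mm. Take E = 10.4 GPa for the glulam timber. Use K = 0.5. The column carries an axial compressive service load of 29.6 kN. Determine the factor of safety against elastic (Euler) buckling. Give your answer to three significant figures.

n ≈ 1.77

I = πd⁴/64 = π×99.6⁴/64 = 4.831×10^6 mm⁴
I = 4.831×10^6 mm⁴ = 4.831×10^-6 m⁴
Effective length L_e = K·L = 0.5 × 6.16 = 3.080 m
P_cr = π²EI / L_e² = π² × 10.4×10⁹ × 4.831×10^-6 / 3.080² = 5.227×10^4 N
Factor of safety n = P_cr / P = 52.268 / 29.6 = 1.77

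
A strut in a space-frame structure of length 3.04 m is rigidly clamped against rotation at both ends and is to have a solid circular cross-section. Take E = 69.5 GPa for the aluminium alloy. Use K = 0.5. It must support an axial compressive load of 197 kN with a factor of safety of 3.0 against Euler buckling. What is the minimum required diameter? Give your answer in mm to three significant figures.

d ≈ 79.8 mm

Required P_cr = n·P = 3.0 × 197 = 591.0 kN
L_e = K·L = 0.5 × 3.04 = 1.520 m
Required I = P_cr·L_e²/(π²E) = 5.910×10^5 × 1.520² / (π² × 6.95×10^10) = 1.991×10^-6 m⁴
I_req = 1.991×10^6 mm⁴
Solid circle: I = πd⁴/64  ⇒  d = (64I/π)^(1/4) = (64×1.991×10^6/π)^(1/4) = 79.8 mm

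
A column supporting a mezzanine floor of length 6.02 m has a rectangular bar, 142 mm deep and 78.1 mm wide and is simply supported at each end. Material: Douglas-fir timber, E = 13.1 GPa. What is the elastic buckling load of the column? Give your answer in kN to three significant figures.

Buckling occurs about the weak axis: I_min = h·b³/12 with b = 78.1 mm (the shorter side).
I_min = 142×78.1³/12 = 5.637×10^6 mm⁴
I = 5.637×10^6 mm⁴ = 5.637×10^-6 m⁴
Effective length L_e = K·L = 1 × 6.02 = 6.020 m
P_cr = π²EI / L_e² = π² × 13.1×10⁹ × 5.637×10^-6 / 6.020² = 2.011×10^4 N

P_cr ≈ 20.1 kN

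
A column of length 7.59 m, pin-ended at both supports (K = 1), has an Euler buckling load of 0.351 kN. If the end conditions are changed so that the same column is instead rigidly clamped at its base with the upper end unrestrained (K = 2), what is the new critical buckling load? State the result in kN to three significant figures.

P_cr ≈ 0.0878 kN

P_cr ∝ 1/K², so P_cr,new = P_cr,old × (K_old/K_new)² = 0.351 × (1/2)²
= 0.351 × 0.2500 = 0.0878 kN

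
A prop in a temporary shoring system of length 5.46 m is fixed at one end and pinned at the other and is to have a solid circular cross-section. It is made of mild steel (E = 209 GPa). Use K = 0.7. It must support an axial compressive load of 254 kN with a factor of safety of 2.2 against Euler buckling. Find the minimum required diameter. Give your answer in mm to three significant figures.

Required P_cr = n·P = 2.2 × 254 = 558.8 kN
L_e = K·L = 0.7 × 5.46 = 3.822 m
Required I = P_cr·L_e²/(π²E) = 5.588×10^5 × 3.822² / (π² × 2.09×10^11) = 3.957×10^-6 m⁴
I_req = 3.957×10^6 mm⁴
Solid circle: I = πd⁴/64  ⇒  d = (64I/π)^(1/4) = (64×3.957×10^6/π)^(1/4) = 94.8 mm

d ≈ 94.8 mm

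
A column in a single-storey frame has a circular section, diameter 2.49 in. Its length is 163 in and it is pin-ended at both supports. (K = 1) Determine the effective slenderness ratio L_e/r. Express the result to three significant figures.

λ ≈ 262

I = πd⁴/64 = π×2.49⁴/64 = 1.887 in⁴
A = 4.870 in²;  r_min = √(I/A) = √(1.887/4.870) = 0.6225 in
L_e = K·L = 1 × 163 = 163.0 in
λ = L_e / r_min = 163.00 / 0.6225 = 262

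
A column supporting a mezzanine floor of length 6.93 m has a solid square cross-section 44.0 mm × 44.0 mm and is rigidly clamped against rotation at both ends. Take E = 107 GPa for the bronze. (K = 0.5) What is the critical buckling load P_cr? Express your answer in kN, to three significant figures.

I = a⁴/12 = 44.0⁴/12 = 3.123×10^5 mm⁴
I = 3.123×10^5 mm⁴ = 3.123×10^-7 m⁴
Effective length L_e = K·L = 0.5 × 6.93 = 3.465 m
P_cr = π²EI / L_e² = π² × 107×10⁹ × 3.123×10^-7 / 3.465² = 2.747×10^4 N

P_cr ≈ 27.5 kN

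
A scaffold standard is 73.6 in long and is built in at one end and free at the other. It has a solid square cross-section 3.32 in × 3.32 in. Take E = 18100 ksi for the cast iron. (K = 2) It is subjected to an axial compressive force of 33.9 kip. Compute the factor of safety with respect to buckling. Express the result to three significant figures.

I = a⁴/12 = 3.32⁴/12 = 10.12 in⁴
Effective length L_e = K·L = 2 × 73.6 = 147.2 in
P_cr = π²EI / L_e² = π² × 18100×10³ × 10.12 / 147.2² = 8.347×10^4 lb
Factor of safety n = P_cr / P = 83.471 / 33.9 = 2.46

n ≈ 2.46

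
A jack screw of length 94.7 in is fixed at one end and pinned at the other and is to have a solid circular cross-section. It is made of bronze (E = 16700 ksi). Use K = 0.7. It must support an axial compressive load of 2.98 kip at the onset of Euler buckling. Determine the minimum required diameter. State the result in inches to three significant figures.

L_e = K·L = 0.7 × 94.7 = 66.29 in
Required I = P_cr·L_e²/(π²E) = 2.980×10^3 × 66.29² / (π² × 1.67×10^7) = 7.945×10^-2 in⁴
Solid circle: I = πd⁴/64  ⇒  d = (64I/π)^(1/4) = (64×7.945×10^-2/π)^(1/4) = 1.13 in

d ≈ 1.13 in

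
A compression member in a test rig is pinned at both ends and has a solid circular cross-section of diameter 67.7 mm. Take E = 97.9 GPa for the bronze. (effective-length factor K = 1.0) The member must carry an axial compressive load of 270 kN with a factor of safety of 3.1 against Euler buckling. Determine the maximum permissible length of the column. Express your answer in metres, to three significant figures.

I = πd⁴/64 = π×67.7⁴/64 = 1.031×10^6 mm⁴
I = 1.031×10^-6 m⁴
Required critical load P_cr = n·P = 3.1 × 270 = 837.0 kN = 8.370×10^5 N
From P_cr = π²EI/(K·L)²:  L = (1/K)·√(π²EI/P_cr) = (1/1)·√(π²×9.79×10^10×1.031×10^-6/8.370×10^5)
L = 1.09 m

L_max ≈ 1.09 m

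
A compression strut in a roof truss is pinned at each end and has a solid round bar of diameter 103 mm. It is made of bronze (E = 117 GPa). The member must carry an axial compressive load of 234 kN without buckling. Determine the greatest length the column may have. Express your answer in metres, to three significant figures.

L_max ≈ 5.22 m

I = πd⁴/64 = π×103⁴/64 = 5.525×10^6 mm⁴
I = 5.525×10^-6 m⁴
At the buckling limit P_cr = P = 2.340×10^5 N
From P_cr = π²EI/(K·L)²:  L = (1/K)·√(π²EI/P_cr) = (1/1)·√(π²×1.17×10^11×5.525×10^-6/2.340×10^5)
L = 5.22 m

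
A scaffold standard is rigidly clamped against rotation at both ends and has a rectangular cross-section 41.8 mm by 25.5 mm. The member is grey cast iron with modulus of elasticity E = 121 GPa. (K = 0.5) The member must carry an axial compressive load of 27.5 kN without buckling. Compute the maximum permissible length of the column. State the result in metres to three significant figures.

Buckling occurs about the weak axis: I_min = h·b³/12 with b = 25.5 mm (the shorter side).
I_min = 41.8×25.5³/12 = 5.776×10^4 mm⁴
I = 5.776×10^-8 m⁴
At the buckling limit P_cr = P = 2.750×10^4 N
From P_cr = π²EI/(K·L)²:  L = (1/K)·√(π²EI/P_cr) = (1/0.5)·√(π²×1.21×10^11×5.776×10^-8/2.750×10^4)
L = 3.17 m

L_max ≈ 3.17 m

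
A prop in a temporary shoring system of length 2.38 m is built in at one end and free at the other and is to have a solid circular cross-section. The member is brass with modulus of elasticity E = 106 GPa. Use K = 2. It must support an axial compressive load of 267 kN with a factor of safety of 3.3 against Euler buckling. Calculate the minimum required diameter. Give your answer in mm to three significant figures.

d ≈ 140 mm

Required P_cr = n·P = 3.3 × 267 = 881.1 kN
L_e = K·L = 2 × 2.38 = 4.760 m
Required I = P_cr·L_e²/(π²E) = 8.811×10^5 × 4.760² / (π² × 1.06×10^11) = 1.908×10^-5 m⁴
I_req = 1.908×10^7 mm⁴
Solid circle: I = πd⁴/64  ⇒  d = (64I/π)^(1/4) = (64×1.908×10^7/π)^(1/4) = 140 mm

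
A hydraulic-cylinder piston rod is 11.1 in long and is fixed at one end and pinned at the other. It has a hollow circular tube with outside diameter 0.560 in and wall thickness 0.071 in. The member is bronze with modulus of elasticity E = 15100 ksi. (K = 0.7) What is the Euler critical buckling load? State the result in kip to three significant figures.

Inner diameter d_i = 0.560 − 2×0.071 = 0.4180 in
I = π(d_o⁴ − d_i⁴)/64 = π(0.560⁴ − 0.4180⁴)/64 = 3.329×10^-3 in⁴
Effective length L_e = K·L = 0.7 × 11.1 = 7.770 in
P_cr = π²EI / L_e² = π² × 15100×10³ × 3.329×10^-3 / 7.770² = 8.218×10^3 lb

P_cr ≈ 8.22 kip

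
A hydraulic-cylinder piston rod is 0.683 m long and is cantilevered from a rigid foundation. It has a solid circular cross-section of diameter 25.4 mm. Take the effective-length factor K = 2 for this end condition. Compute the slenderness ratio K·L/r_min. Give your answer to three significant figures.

I = πd⁴/64 = π×25.4⁴/64 = 2.043×10^4 mm⁴
A = 506.7 mm²;  r_min = √(I/A) = √(2.043×10^4/506.7) = 6.350 mm
L_e = K·L = 2 × 0.683 m = 1.366 m = 1366.0 mm
λ = L_e / r_min = 1366.0 / 6.350 = 215

λ ≈ 215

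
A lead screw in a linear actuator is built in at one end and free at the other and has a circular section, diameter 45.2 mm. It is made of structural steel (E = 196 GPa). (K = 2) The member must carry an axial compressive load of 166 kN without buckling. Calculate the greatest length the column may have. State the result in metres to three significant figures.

L_max ≈ 0.773 m

I = πd⁴/64 = π×45.2⁴/64 = 2.049×10^5 mm⁴
I = 2.049×10^-7 m⁴
At the buckling limit P_cr = P = 1.660×10^5 N
From P_cr = π²EI/(K·L)²:  L = (1/K)·√(π²EI/P_cr) = (1/2)·√(π²×1.96×10^11×2.049×10^-7/1.660×10^5)
L = 0.773 m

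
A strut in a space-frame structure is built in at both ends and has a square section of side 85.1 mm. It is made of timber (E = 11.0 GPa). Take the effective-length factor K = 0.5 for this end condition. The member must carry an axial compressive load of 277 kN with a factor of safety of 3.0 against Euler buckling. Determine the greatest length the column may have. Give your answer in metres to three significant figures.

L_max ≈ 1.51 m

I = a⁴/12 = 85.1⁴/12 = 4.371×10^6 mm⁴
I = 4.371×10^-6 m⁴
Required critical load P_cr = n·P = 3.0 × 277 = 831.0 kN = 8.310×10^5 N
From P_cr = π²EI/(K·L)²:  L = (1/K)·√(π²EI/P_cr) = (1/0.5)·√(π²×1.10×10^10×4.371×10^-6/8.310×10^5)
L = 1.51 m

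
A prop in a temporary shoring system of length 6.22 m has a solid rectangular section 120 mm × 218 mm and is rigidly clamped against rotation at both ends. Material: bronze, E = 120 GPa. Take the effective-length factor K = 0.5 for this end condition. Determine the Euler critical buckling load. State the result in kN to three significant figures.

P_cr ≈ 3840 kN

Buckling occurs about the weak axis: I_min = h·b³/12 with b = 120 mm (the shorter side).
I_min = 218×120³/12 = 3.139×10^7 mm⁴
I = 3.139×10^7 mm⁴ = 3.139×10^-5 m⁴
Effective length L_e = K·L = 0.5 × 6.22 = 3.110 m
P_cr = π²EI / L_e² = π² × 120×10⁹ × 3.139×10^-5 / 3.110² = 3.844×10^6 N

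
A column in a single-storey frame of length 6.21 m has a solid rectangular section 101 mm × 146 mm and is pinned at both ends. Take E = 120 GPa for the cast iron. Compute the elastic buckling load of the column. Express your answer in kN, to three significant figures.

Buckling occurs about the weak axis: I_min = h·b³/12 with b = 101 mm (the shorter side).
I_min = 146×101³/12 = 1.254×10^7 mm⁴
I = 1.254×10^7 mm⁴ = 1.254×10^-5 m⁴
Effective length L_e = K·L = 1 × 6.21 = 6.210 m
P_cr = π²EI / L_e² = π² × 120×10⁹ × 1.254×10^-5 / 6.210² = 3.850×10^5 N

P_cr ≈ 385 kN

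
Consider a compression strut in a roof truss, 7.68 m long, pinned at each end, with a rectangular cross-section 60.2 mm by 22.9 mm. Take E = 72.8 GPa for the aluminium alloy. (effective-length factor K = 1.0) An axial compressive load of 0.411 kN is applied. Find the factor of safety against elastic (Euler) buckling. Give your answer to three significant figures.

n ≈ 1.79

Buckling occurs about the weak axis: I_min = h·b³/12 with b = 22.9 mm (the shorter side).
I_min = 60.2×22.9³/12 = 6.025×10^4 mm⁴
I = 6.025×10^4 mm⁴ = 6.025×10^-8 m⁴
Effective length L_e = K·L = 1 × 7.68 = 7.680 m
P_cr = π²EI / L_e² = π² × 72.8×10⁹ × 6.025×10^-8 / 7.680² = 733.9 N
Factor of safety n = P_cr / P = 0.73389 / 0.411 = 1.79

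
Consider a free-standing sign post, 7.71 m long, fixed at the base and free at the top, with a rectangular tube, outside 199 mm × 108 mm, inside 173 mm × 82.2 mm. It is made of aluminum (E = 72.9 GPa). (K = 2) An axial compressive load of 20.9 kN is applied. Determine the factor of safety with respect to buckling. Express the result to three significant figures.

Weak-axis I_min = (h_o·b_o³ − h_i·b_i³)/12 with b_o = 108, b_i = 82.20 mm (shorter outer/inner sides).
I_min = (199×108³ − 173.0×82.20³)/12 = 1.288×10^7 mm⁴
I = 1.288×10^7 mm⁴ = 1.288×10^-5 m⁴
Effective length L_e = K·L = 2 × 7.71 = 15.42 m
P_cr = π²EI / L_e² = π² × 72.9×10⁹ × 1.288×10^-5 / 15.42² = 3.898×10^4 N
Factor of safety n = P_cr / P = 38.983 / 20.9 = 1.87

n ≈ 1.87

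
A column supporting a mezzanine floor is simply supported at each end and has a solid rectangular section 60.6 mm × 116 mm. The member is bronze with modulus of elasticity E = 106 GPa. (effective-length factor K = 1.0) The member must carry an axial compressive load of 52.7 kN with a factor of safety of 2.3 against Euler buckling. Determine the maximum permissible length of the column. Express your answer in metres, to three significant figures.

Buckling occurs about the weak axis: I_min = h·b³/12 with b = 60.6 mm (the shorter side).
I_min = 116×60.6³/12 = 2.151×10^6 mm⁴
I = 2.151×10^-6 m⁴
Required critical load P_cr = n·P = 2.3 × 52.7 = 121.2 kN = 1.212×10^5 N
From P_cr = π²EI/(K·L)²:  L = (1/K)·√(π²EI/P_cr) = (1/1)·√(π²×1.06×10^11×2.151×10^-6/1.212×10^5)
L = 4.31 m

L_max ≈ 4.31 m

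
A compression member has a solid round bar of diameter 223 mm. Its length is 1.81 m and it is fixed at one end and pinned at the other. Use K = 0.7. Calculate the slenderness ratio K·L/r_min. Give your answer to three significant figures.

For a solid circle r = d/4 = 223/4 = 55.75 mm
L_e = K·L = 0.7 × 1.81 m = 1.267 m = 1267.0 mm
λ = L_e / r_min = 1267.0 / 55.75 = 22.7

λ ≈ 22.7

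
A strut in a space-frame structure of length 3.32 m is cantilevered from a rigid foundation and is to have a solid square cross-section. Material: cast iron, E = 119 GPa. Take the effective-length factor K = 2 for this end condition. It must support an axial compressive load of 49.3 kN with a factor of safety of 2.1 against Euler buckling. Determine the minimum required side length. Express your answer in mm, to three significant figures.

a ≈ 82.6 mm

Required P_cr = n·P = 2.1 × 49.3 = 103.5 kN
L_e = K·L = 2 × 3.32 = 6.640 m
Required I = P_cr·L_e²/(π²E) = 1.035×10^5 × 6.640² / (π² × 1.19×10^11) = 3.886×10^-6 m⁴
I_req = 3.886×10^6 mm⁴
Solid square: I = a⁴/12  ⇒  a = (12I)^(1/4) = (12×3.886×10^6)^(1/4) = 82.6 mm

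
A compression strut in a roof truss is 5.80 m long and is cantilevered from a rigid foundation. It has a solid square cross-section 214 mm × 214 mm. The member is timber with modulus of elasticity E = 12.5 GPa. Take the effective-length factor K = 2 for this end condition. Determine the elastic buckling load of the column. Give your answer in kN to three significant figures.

I = a⁴/12 = 214⁴/12 = 1.748×10^8 mm⁴
I = 1.748×10^8 mm⁴ = 1.748×10^-4 m⁴
Effective length L_e = K·L = 2 × 5.80 = 11.60 m
P_cr = π²EI / L_e² = π² × 12.5×10⁹ × 1.748×10^-4 / 11.60² = 1.602×10^5 N

P_cr ≈ 160 kN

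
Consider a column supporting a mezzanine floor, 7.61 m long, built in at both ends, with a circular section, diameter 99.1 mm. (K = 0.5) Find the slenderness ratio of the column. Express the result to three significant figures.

λ ≈ 154

I = πd⁴/64 = π×99.1⁴/64 = 4.734×10^6 mm⁴
A = 7.713×10^3 mm²;  r_min = √(I/A) = √(4.734×10^6/7.713×10^3) = 24.78 mm
L_e = K·L = 0.5 × 7.61 m = 3.805 m = 3805.0 mm
λ = L_e / r_min = 3805.0 / 24.78 = 154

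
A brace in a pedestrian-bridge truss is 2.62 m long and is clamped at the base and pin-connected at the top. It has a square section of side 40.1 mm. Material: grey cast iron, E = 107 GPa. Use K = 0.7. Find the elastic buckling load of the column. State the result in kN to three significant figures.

P_cr ≈ 67.7 kN

I = a⁴/12 = 40.1⁴/12 = 2.155×10^5 mm⁴
I = 2.155×10^5 mm⁴ = 2.155×10^-7 m⁴
Effective length L_e = K·L = 0.7 × 2.62 = 1.834 m
P_cr = π²EI / L_e² = π² × 107×10⁹ × 2.155×10^-7 / 1.834² = 6.765×10^4 N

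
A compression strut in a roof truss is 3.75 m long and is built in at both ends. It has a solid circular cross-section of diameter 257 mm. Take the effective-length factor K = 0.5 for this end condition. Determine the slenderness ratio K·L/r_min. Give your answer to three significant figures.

For a solid circle r = d/4 = 257/4 = 64.25 mm
L_e = K·L = 0.5 × 3.75 m = 1.875 m = 1875.0 mm
λ = L_e / r_min = 1875.0 / 64.25 = 29.2

λ ≈ 29.2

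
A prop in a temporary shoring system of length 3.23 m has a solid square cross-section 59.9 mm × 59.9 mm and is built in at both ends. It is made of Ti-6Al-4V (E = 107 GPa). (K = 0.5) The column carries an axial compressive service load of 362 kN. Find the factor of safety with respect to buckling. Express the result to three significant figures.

I = a⁴/12 = 59.9⁴/12 = 1.073×10^6 mm⁴
I = 1.073×10^6 mm⁴ = 1.073×10^-6 m⁴
Effective length L_e = K·L = 0.5 × 3.23 = 1.615 m
P_cr = π²EI / L_e² = π² × 107×10⁹ × 1.073×10^-6 / 1.615² = 4.344×10^5 N
Factor of safety n = P_cr / P = 434.37 / 362 = 1.20

n ≈ 1.20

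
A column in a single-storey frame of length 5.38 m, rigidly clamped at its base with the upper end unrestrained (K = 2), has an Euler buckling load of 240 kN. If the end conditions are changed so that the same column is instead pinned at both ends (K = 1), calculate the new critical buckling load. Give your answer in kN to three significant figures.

P_cr ≈ 960 kN

P_cr ∝ 1/K², so P_cr,new = P_cr,old × (K_old/K_new)² = 240 × (2/1)²
= 240 × 4.000 = 960 kN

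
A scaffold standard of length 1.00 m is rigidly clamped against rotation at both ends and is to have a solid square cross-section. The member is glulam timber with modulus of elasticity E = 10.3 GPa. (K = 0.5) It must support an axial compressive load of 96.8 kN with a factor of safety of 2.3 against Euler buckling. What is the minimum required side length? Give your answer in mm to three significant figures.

Required P_cr = n·P = 2.3 × 96.8 = 222.6 kN
L_e = K·L = 0.5 × 1.00 = 0.5000 m
Required I = P_cr·L_e²/(π²E) = 2.226×10^5 × 0.5000² / (π² × 1.03×10^10) = 5.475×10^-7 m⁴
I_req = 5.475×10^5 mm⁴
Solid square: I = a⁴/12  ⇒  a = (12I)^(1/4) = (12×5.475×10^5)^(1/4) = 50.6 mm

a ≈ 50.6 mm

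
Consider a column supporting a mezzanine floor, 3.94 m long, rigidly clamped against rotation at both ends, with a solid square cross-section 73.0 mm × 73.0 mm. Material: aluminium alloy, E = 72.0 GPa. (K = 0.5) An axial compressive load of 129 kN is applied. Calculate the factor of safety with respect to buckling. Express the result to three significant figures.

I = a⁴/12 = 73.0⁴/12 = 2.367×10^6 mm⁴
I = 2.367×10^6 mm⁴ = 2.367×10^-6 m⁴
Effective length L_e = K·L = 0.5 × 3.94 = 1.970 m
P_cr = π²EI / L_e² = π² × 72.0×10⁹ × 2.367×10^-6 / 1.970² = 4.333×10^5 N
Factor of safety n = P_cr / P = 433.32 / 129 = 3.36

n ≈ 3.36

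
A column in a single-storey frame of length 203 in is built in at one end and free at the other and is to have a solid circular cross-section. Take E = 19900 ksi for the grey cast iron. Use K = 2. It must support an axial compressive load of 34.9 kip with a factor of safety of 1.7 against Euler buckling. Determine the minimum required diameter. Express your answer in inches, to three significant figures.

d ≈ 5.64 in

Required P_cr = n·P = 1.7 × 34.9 = 59.33 kip
L_e = K·L = 2 × 203 = 406.0 in
Required I = P_cr·L_e²/(π²E) = 5.933×10^4 × 406.0² / (π² × 1.99×10^7) = 49.79 in⁴
Solid circle: I = πd⁴/64  ⇒  d = (64I/π)^(1/4) = (64×49.79/π)^(1/4) = 5.64 in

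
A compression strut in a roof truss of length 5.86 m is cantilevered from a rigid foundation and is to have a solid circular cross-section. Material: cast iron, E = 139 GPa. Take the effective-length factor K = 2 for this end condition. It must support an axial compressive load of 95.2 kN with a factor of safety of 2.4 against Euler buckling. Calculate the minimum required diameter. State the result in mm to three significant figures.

d ≈ 147 mm

Required P_cr = n·P = 2.4 × 95.2 = 228.5 kN
L_e = K·L = 2 × 5.86 = 11.72 m
Required I = P_cr·L_e²/(π²E) = 2.285×10^5 × 11.72² / (π² × 1.39×10^11) = 2.288×10^-5 m⁴
I_req = 2.288×10^7 mm⁴
Solid circle: I = πd⁴/64  ⇒  d = (64I/π)^(1/4) = (64×2.288×10^7/π)^(1/4) = 147 mm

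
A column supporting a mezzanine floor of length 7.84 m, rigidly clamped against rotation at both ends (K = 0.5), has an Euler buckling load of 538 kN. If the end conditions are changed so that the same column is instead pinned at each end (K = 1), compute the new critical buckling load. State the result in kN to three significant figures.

P_cr ≈ 134 kN

P_cr ∝ 1/K², so P_cr,new = P_cr,old × (K_old/K_new)² = 538 × (0.5/1)²
= 538 × 0.2500 = 134 kN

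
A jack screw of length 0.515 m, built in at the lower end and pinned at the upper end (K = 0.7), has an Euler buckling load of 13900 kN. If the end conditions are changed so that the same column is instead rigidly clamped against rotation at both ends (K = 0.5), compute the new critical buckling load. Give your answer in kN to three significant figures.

P_cr ∝ 1/K², so P_cr,new = P_cr,old × (K_old/K_new)² = 13900 × (0.7/0.5)²
= 13900 × 1.960 = 27200 kN

P_cr ≈ 27200 kN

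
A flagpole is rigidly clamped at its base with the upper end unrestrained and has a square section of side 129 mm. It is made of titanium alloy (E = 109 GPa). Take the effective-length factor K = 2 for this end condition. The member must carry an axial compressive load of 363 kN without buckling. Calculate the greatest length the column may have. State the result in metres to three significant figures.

I = a⁴/12 = 129⁴/12 = 2.308×10^7 mm⁴
I = 2.308×10^-5 m⁴
At the buckling limit P_cr = P = 3.630×10^5 N
From P_cr = π²EI/(K·L)²:  L = (1/K)·√(π²EI/P_cr) = (1/2)·√(π²×1.09×10^11×2.308×10^-5/3.630×10^5)
L = 4.13 m

L_max ≈ 4.13 m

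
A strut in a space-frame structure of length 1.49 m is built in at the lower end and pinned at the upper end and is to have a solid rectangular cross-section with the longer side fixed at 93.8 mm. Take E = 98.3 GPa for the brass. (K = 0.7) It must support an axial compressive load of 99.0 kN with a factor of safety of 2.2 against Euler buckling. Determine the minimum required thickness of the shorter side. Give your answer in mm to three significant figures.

b ≈ 31.5 mm

Required P_cr = n·P = 2.2 × 99.0 = 217.8 kN
L_e = K·L = 0.7 × 1.49 = 1.043 m
Required I = P_cr·L_e²/(π²E) = 2.178×10^5 × 1.043² / (π² × 9.83×10^10) = 2.442×10^-7 m⁴
I_req = 2.442×10^5 mm⁴
Rectangle, weak axis: I_min = h·b³/12 with h = 93.8 mm fixed  ⇒  b = (12I/h)^(1/3) = 31.5 mm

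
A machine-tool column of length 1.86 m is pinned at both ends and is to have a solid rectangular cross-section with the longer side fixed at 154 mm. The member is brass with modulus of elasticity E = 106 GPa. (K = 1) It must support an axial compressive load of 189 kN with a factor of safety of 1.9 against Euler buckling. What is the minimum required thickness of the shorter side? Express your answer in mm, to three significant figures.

Required P_cr = n·P = 1.9 × 189 = 359.1 kN
L_e = K·L = 1 × 1.86 = 1.860 m
Required I = P_cr·L_e²/(π²E) = 3.591×10^5 × 1.860² / (π² × 1.06×10^11) = 1.188×10^-6 m⁴
I_req = 1.188×10^6 mm⁴
Rectangle, weak axis: I_min = h·b³/12 with h = 154 mm fixed  ⇒  b = (12I/h)^(1/3) = 45.2 mm

b ≈ 45.2 mm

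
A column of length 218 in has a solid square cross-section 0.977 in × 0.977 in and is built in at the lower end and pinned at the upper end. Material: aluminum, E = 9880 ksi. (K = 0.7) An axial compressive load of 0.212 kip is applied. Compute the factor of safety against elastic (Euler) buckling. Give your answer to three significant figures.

I = a⁴/12 = 0.977⁴/12 = 7.593×10^-2 in⁴
Effective length L_e = K·L = 0.7 × 218 = 152.6 in
P_cr = π²EI / L_e² = π² × 9880×10³ × 7.593×10^-2 / 152.6² = 317.9 lb
Factor of safety n = P_cr / P = 0.31794 / 0.212 = 1.50

n ≈ 1.50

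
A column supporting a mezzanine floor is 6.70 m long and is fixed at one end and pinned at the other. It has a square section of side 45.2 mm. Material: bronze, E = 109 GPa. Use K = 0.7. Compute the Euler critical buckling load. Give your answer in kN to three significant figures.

I = a⁴/12 = 45.2⁴/12 = 3.478×10^5 mm⁴
I = 3.478×10^5 mm⁴ = 3.478×10^-7 m⁴
Effective length L_e = K·L = 0.7 × 6.70 = 4.690 m
P_cr = π²EI / L_e² = π² × 109×10⁹ × 3.478×10^-7 / 4.690² = 1.701×10^4 N

P_cr ≈ 17.0 kN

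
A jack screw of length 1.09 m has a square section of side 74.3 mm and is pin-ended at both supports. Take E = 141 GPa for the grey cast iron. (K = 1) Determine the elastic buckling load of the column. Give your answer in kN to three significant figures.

I = a⁴/12 = 74.3⁴/12 = 2.540×10^6 mm⁴
I = 2.540×10^6 mm⁴ = 2.540×10^-6 m⁴
Effective length L_e = K·L = 1 × 1.09 = 1.090 m
P_cr = π²EI / L_e² = π² × 141×10⁹ × 2.540×10^-6 / 1.090² = 2.975×10^6 N

P_cr ≈ 2970 kN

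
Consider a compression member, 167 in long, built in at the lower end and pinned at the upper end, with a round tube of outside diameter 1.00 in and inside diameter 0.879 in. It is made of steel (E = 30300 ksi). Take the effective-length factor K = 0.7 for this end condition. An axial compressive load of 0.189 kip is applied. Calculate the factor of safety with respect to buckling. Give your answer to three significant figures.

d_o = 1.00 in, d_i = 0.879 in
I = π(d_o⁴ − d_i⁴)/64 = π(1.00⁴ − 0.8790⁴)/64 = 1.978×10^-2 in⁴
Effective length L_e = K·L = 0.7 × 167 = 116.9 in
P_cr = π²EI / L_e² = π² × 30300×10³ × 1.978×10^-2 / 116.9² = 432.9 lb
Factor of safety n = P_cr / P = 0.43293 / 0.189 = 2.29

n ≈ 2.29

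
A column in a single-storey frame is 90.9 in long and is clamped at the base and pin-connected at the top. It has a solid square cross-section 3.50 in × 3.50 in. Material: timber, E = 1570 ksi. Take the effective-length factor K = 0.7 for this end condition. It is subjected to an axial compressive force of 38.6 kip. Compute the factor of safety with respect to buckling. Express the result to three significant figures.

n ≈ 1.24

I = a⁴/12 = 3.50⁴/12 = 12.51 in⁴
Effective length L_e = K·L = 0.7 × 90.9 = 63.63 in
P_cr = π²EI / L_e² = π² × 1570×10³ × 12.51 / 63.63² = 4.786×10^4 lb
Factor of safety n = P_cr / P = 47.859 / 38.6 = 1.24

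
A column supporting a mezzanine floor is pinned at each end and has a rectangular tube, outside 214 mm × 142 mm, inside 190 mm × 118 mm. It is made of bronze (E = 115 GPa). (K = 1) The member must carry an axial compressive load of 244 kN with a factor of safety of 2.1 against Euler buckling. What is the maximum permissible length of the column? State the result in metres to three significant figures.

Weak-axis I_min = (h_o·b_o³ − h_i·b_i³)/12 with b_o = 142, b_i = 118.0 mm (shorter outer/inner sides).
I_min = (214×142³ − 190.0×118.0³)/12 = 2.505×10^7 mm⁴
I = 2.505×10^-5 m⁴
Required critical load P_cr = n·P = 2.1 × 244 = 512.4 kN = 5.124×10^5 N
From P_cr = π²EI/(K·L)²:  L = (1/K)·√(π²EI/P_cr) = (1/1)·√(π²×1.15×10^11×2.505×10^-5/5.124×10^5)
L = 7.45 m

L_max ≈ 7.45 m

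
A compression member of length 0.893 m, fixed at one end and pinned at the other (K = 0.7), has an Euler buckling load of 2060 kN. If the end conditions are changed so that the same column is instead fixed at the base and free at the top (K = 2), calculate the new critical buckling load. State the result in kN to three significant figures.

P_cr ≈ 252 kN

P_cr ∝ 1/K², so P_cr,new = P_cr,old × (K_old/K_new)² = 2060 × (0.7/2)²
= 2060 × 0.1225 = 252 kN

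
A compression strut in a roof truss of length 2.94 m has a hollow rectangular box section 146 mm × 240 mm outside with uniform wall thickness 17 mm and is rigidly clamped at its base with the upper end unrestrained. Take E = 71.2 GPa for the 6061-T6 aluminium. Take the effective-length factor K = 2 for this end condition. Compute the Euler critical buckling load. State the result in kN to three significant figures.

Inner dimensions: h_i = 240 − 2×17 = 206.0 mm, b_i = 146 − 2×17 = 112.0 mm
Weak-axis I_min = (h_o·b_o³ − h_i·b_i³)/12 with b_o = 146, b_i = 112.0 mm (shorter outer/inner sides).
I_min = (240×146³ − 206.0×112.0³)/12 = 3.812×10^7 mm⁴
I = 3.812×10^7 mm⁴ = 3.812×10^-5 m⁴
Effective length L_e = K·L = 2 × 2.94 = 5.880 m
P_cr = π²EI / L_e² = π² × 71.2×10⁹ × 3.812×10^-5 / 5.880² = 7.749×10^5 N

P_cr ≈ 775 kN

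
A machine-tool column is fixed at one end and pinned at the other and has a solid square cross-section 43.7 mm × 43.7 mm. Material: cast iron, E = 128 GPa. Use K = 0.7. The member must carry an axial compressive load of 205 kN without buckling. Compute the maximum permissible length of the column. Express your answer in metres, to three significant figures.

L_max ≈ 1.96 m

I = a⁴/12 = 43.7⁴/12 = 3.039×10^5 mm⁴
I = 3.039×10^-7 m⁴
At the buckling limit P_cr = P = 2.050×10^5 N
From P_cr = π²EI/(K·L)²:  L = (1/K)·√(π²EI/P_cr) = (1/0.7)·√(π²×1.28×10^11×3.039×10^-7/2.050×10^5)
L = 1.96 m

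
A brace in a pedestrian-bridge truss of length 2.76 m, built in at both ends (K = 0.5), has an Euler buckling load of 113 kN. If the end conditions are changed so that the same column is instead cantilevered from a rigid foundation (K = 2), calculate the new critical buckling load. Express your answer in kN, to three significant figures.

P_cr ≈ 7.06 kN

P_cr ∝ 1/K², so P_cr,new = P_cr,old × (K_old/K_new)² = 113 × (0.5/2)²
= 113 × 0.06250 = 7.06 kN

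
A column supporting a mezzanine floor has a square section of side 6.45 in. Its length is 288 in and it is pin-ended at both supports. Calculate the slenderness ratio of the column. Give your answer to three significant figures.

For a square r = a/√12 = 6.45/√12 = 1.862 in
L_e = K·L = 1 × 288 = 288.0 in
λ = L_e / r_min = 288.00 / 1.862 = 155

λ ≈ 155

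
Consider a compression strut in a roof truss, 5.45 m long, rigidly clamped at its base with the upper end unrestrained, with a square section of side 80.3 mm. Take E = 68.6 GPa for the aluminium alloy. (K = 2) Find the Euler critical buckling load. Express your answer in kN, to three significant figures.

P_cr ≈ 19.7 kN

I = a⁴/12 = 80.3⁴/12 = 3.465×10^6 mm⁴
I = 3.465×10^6 mm⁴ = 3.465×10^-6 m⁴
Effective length L_e = K·L = 2 × 5.45 = 10.90 m
P_cr = π²EI / L_e² = π² × 68.6×10⁹ × 3.465×10^-6 / 10.90² = 1.974×10^4 N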